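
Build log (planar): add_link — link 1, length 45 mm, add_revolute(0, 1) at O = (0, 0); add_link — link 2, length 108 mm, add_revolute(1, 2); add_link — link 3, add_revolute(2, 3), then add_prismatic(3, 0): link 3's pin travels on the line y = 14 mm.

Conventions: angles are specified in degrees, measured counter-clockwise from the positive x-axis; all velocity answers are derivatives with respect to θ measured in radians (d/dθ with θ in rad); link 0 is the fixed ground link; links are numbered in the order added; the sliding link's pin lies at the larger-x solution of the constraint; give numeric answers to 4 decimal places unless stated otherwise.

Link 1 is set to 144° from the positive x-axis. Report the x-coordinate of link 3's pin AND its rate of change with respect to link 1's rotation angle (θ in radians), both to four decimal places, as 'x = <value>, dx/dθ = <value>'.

geometry: r = 45 mm, L = 108 mm, e = 14 mm
crank pin P = (r cos θ, r sin θ) = (-36.405765, 26.450336)
h = r sin θ − e = 26.450336 − 14 = 12.450336
x = r cos θ + √(L² − h²) = -36.405765 + 107.279957 = 70.874192
dx/dθ = −r sin θ − h·r cos θ/√(L² − h²) (θ in radians; h = 12.450336) = -22.225279

x = 70.8742, dx/dθ = -22.2253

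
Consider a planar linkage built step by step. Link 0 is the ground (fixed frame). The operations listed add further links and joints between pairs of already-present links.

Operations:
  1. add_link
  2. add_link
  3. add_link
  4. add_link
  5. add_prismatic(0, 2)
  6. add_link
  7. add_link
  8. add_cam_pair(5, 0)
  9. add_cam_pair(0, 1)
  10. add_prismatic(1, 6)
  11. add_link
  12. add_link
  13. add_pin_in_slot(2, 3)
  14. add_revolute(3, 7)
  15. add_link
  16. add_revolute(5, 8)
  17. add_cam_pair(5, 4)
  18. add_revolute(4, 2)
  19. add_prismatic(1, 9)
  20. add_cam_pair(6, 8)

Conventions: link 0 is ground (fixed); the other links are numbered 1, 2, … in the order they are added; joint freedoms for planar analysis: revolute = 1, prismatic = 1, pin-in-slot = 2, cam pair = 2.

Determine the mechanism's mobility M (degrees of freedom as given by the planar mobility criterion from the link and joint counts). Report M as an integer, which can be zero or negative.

link 0 = ground. State L|J1|J2 = 1|0|0
+link1  2|0|0
+link2  3|0|0
+link3  4|0|0
+link4  5|0|0
P(0,2) f=1→J1  5|1|0
+link5  6|1|0
+link6  7|1|0
C(5,0) f=2→J2  7|1|1
C(0,1) f=2→J2  7|1|2
P(1,6) f=1→J1  7|2|2
+link7  8|2|2
+link8  9|2|2
PS(2,3) f=2→J2  9|2|3
R(3,7) f=1→J1  9|3|3
+link9  10|3|3
R(5,8) f=1→J1  10|4|3
C(5,4) f=2→J2  10|4|4
R(4,2) f=1→J1  10|5|4
P(1,9) f=1→J1  10|6|4
C(6,8) f=2→J2  10|6|5
M = 3(10−1)−2·6−5 = 27−12−5 = 10

M = 10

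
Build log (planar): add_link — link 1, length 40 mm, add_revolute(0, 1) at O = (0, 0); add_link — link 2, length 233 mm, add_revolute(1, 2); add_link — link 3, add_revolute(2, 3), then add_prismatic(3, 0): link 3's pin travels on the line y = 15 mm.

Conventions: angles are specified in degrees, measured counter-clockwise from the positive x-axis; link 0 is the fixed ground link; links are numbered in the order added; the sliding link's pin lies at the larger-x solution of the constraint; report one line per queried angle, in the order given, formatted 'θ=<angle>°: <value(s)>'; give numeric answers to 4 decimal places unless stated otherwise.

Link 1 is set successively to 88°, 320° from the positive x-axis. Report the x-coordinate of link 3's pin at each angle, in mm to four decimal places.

geometry: r = 40 mm, L = 233 mm, e = 15 mm
θ=88°: crank pin P = (r cos θ, r sin θ) = (1.395980, 39.975633)
θ=88°: h = r sin θ − e = 39.975633 − 15 = 24.975633
θ=88°: x = r cos θ + √(L² − h²) = 1.395980 + 231.657544 = 233.053524
θ=320°: crank pin P = (r cos θ, r sin θ) = (30.641778, -25.711504)
θ=320°: h = r sin θ − e = -25.711504 − 15 = -40.711504
θ=320°: x = r cos θ + √(L² − h²) = 30.641778 + 229.415722 = 260.057500

θ=88°: 233.0535
θ=320°: 260.0575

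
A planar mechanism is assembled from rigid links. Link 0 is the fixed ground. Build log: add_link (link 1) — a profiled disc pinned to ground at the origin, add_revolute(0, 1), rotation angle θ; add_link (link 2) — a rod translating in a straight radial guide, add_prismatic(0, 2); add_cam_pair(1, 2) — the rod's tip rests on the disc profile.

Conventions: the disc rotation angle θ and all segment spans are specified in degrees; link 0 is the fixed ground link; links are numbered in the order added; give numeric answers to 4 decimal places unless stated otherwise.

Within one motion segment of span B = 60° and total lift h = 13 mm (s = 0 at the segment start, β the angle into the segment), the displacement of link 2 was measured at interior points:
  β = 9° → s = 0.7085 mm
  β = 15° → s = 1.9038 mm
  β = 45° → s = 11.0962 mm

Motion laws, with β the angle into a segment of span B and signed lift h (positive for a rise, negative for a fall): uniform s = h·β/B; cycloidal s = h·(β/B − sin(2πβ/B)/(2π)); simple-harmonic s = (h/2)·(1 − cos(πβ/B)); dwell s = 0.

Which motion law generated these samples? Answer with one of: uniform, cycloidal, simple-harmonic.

candidates at β/B = r: uniform s = h·r (linear in β); cycloidal s = h·(r − sin(2πr)/(2π)); simple-harmonic s = (h/2)(1 − cos(πr))
β=9°: printed 0.7085 | uniform 1.9500, cycloidal 0.2761, simple-harmonic 0.7085
β=15°: printed 1.9038 | uniform 3.2500, cycloidal 1.1810, simple-harmonic 1.9038
β=45°: printed 11.0962 | uniform 9.7500, cycloidal 11.8190, simple-harmonic 11.0962
only one law matches every sample → simple-harmonic

simple-harmonic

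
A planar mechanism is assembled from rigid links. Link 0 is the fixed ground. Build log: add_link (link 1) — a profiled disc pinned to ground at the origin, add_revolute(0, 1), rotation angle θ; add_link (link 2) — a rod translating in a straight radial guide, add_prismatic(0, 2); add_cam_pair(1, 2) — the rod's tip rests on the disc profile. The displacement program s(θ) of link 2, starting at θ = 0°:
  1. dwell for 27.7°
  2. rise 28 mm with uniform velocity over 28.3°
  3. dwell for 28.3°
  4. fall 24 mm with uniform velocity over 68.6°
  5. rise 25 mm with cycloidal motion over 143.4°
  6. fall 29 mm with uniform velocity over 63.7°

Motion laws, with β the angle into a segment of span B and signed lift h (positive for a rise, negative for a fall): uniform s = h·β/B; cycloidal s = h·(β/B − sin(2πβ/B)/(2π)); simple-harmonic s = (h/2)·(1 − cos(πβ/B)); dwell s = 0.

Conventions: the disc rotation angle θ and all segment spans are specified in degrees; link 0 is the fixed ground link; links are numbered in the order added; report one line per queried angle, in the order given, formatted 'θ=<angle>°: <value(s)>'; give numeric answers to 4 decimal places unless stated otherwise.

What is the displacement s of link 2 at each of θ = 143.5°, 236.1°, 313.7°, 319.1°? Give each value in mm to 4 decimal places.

seg 1 [0°–27.7°] dwell: s stays 0.0000
seg 2 [27.7°–56°] uniform, h=28: full span → s += 28 → s = 28.0000
seg 3 [56°–84.3°] dwell: s stays 28.0000
seg 4 [84.3°–152.9°] uniform, h=-24: θ=143.5° here. β=59.2, B=68.6. -24·59.2/68.6 = -20.7114 → s = 7.2886
seg 4 [84.3°–152.9°] uniform, h=-24: full span → s += -24 → s = 4.0000
seg 5 [152.9°–296.3°] cycloidal, h=25: θ=236.1° here. β=83.2, B=143.4. 25·(0.5802 − sin(2π·0.5802)/(2π)) = 16.4260 → s = 20.4260
seg 5 [152.9°–296.3°] cycloidal, h=25: full span → s += 25 → s = 29.0000
seg 6 [296.3°–360°] uniform, h=-29: θ=313.7° here. β=17.4, B=63.7. -29·17.4/63.7 = -7.9215 → s = 21.0785
seg 6 [296.3°–360°] uniform, h=-29: θ=319.1° here. β=22.8, B=63.7. -29·22.8/63.7 = -10.3799 → s = 18.6201

θ=143.5°: 7.2886
θ=236.1°: 20.4260
θ=313.7°: 21.0785
θ=319.1°: 18.6201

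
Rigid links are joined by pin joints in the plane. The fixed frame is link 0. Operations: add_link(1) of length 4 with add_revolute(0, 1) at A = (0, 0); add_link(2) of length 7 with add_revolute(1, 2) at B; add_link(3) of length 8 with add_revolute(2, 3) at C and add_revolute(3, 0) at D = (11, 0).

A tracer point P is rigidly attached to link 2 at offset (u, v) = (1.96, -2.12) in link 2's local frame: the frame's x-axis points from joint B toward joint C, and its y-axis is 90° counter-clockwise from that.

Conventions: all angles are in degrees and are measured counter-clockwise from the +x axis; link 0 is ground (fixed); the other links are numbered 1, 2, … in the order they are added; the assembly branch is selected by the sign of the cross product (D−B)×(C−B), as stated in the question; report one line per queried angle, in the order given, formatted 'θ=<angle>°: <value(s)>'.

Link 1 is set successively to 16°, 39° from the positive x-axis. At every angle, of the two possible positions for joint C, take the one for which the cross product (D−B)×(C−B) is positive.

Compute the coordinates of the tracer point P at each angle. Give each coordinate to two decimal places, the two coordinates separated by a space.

A=(0,0), D=(11.00,0)
θ=16°: B = A + 4.00·(cos16°, sin16°) = (3.8450, 1.1025)
θ=16°: |BD| = 7.2394
θ=16°: circle(B,7.00) ∩ circle(D,8.00): a=2.5837, h=6.5057
θ=16°:   candidates: C₊=(7.3894,7.1389) cross=47.098; C₋=(5.4078,-5.7208) cross=-47.098
θ=16°:   branch + wants cross > 0 → take C=(7.3894,7.1389) (cross=47.098)
θ=16°: ex = (C−B)/|BC| = (0.5063,0.8623); ey = (-0.8623,0.5063)
θ=16°: P = B + 1.96·ex + -2.12·ey = (6.6656,1.7193)
θ=39°: B = A + 4.00·(cos39°, sin39°) = (3.1086, 2.5173)
θ=39°: |BD| = 8.2832
θ=39°: circle(B,7.00) ∩ circle(D,8.00): a=3.2361, h=6.2070
θ=39°:   candidates: C₊=(8.0780,7.4473) cross=51.414; C₋=(4.3053,-4.3797) cross=-51.414
θ=39°:   branch + wants cross > 0 → take C=(8.0780,7.4473) (cross=51.414)
θ=39°: ex = (C−B)/|BC| = (0.7099,0.7043); ey = (-0.7043,0.7099)
θ=39°: P = B + 1.96·ex + -2.12·ey = (5.9931,2.3927)

θ=16°: 6.67 1.72
θ=39°: 5.99 2.39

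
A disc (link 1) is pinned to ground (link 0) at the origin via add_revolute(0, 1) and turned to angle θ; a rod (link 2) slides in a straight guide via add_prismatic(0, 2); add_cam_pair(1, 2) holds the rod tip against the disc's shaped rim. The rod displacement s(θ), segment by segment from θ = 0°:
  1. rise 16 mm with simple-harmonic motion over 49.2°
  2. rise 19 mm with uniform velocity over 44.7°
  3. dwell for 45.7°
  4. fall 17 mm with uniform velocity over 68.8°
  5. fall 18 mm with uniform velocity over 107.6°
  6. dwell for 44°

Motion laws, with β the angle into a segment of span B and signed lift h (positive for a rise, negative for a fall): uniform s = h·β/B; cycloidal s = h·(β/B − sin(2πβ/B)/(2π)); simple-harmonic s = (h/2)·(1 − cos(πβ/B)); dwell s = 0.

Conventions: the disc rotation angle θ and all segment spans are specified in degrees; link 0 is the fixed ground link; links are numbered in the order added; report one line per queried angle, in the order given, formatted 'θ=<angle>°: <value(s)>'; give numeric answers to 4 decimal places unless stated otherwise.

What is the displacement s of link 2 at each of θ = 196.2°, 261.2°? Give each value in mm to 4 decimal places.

segment 1 (0° to 49.2°, simple-harmonic, h = 16) is passed completely: s = 0.0000 + (16) = 16.0000
segment 2 (49.2° to 93.9°, uniform, h = 19) is passed completely: s = 16.0000 + (19) = 35.0000
segment 3 (93.9° to 139.6°, dwell): s unchanged at 35.0000
θ = 196.2° falls in segment 4 (139.6° to 208.4°, uniform, h = -17): β = 196.2 − 139.6 = 56.6°, B = 68.8°; Δs = -17·56.6/68.8 = -13.9855; s = 35.0000 − 13.9855 = 21.0145
segment 4 (139.6° to 208.4°, uniform, h = -17) is passed completely: s = 35.0000 + (-17) = 18.0000
θ = 261.2° falls in segment 5 (208.4° to 316°, uniform, h = -18): β = 261.2 − 208.4 = 52.8°, B = 107.6°; Δs = -18·52.8/107.6 = -8.8327; s = 18.0000 − 8.8327 = 9.1673

θ=196.2°: 21.0145
θ=261.2°: 9.1673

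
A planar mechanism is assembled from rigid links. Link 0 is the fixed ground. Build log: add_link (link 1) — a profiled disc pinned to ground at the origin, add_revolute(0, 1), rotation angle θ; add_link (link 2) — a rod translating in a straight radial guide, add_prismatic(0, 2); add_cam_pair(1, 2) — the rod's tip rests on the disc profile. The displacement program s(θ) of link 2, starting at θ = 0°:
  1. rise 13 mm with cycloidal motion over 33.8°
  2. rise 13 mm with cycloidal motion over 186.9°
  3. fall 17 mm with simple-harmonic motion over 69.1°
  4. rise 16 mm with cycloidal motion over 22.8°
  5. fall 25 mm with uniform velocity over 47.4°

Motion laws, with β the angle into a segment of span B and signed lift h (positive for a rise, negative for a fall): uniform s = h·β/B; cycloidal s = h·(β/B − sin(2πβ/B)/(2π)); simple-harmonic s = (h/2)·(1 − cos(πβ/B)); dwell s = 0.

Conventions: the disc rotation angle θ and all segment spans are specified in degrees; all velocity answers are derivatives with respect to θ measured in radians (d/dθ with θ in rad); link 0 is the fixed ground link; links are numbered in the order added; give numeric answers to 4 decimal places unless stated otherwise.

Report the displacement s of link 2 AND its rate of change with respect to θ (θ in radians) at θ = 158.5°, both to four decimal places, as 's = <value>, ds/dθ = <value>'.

seg 1 [0°–33.8°] cycloidal, h=13: full span → s += 13 → s = 13.0000
seg 2 [33.8°–220.7°] cycloidal, h=13: θ=158.5° here. β=124.7, B=186.9. 13·(0.6672 − sin(2π·0.6672)/(2π)) = 10.4689 → s = 23.4689
velocity in seg [33.8°–220.7°] (cycloidal), θ in radians: β = 124.7° = 2.1764 rad, B = 186.9° = 3.2620 rad; ds/dθ = (h/B)(1 − cos(2πβ/B)) = (13/3.2620)(1 − cos(2π·0.6672)) = 5.966276 mm/rad

s = 23.4689, ds/dθ = 5.9663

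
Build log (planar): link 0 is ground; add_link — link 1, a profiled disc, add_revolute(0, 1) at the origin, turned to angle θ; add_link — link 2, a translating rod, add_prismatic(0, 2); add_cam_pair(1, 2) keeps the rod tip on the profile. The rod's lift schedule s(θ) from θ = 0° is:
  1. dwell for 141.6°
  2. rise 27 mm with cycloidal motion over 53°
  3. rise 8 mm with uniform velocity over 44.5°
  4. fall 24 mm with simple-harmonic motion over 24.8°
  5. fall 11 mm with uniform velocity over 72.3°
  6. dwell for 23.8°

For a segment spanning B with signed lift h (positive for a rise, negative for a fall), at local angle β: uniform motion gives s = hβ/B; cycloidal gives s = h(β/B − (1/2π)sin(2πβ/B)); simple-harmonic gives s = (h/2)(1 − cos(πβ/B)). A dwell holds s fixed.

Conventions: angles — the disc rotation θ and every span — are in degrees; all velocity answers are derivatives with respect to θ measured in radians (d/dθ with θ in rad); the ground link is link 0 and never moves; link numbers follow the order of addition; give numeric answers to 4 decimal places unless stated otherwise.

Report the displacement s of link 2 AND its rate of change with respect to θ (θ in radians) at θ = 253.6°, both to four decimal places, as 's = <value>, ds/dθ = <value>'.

seg 1 [0°–141.6°] dwell: s stays 0.0000
seg 2 [141.6°–194.6°] cycloidal, h=27: full span → s += 27 → s = 27.0000
seg 3 [194.6°–239.1°] uniform, h=8: full span → s += 8 → s = 35.0000
seg 4 [239.1°–263.9°] simple-harmonic, h=-24: θ=253.6° here. β=14.5, B=24.8. -24/2·(1 − cos(π·0.5847)) = -15.1547 → s = 19.8453
velocity in seg [239.1°–263.9°] (simple-harmonic), θ in radians: β = 14.5° = 0.2531 rad, B = 24.8° = 0.4328 rad; ds/dθ = (πh/(2B)) sin(πβ/B) = (π·(-24)/(2·0.4328)) sin(π·0.5847) = -84.033087 mm/rad

s = 19.8453, ds/dθ = -84.0331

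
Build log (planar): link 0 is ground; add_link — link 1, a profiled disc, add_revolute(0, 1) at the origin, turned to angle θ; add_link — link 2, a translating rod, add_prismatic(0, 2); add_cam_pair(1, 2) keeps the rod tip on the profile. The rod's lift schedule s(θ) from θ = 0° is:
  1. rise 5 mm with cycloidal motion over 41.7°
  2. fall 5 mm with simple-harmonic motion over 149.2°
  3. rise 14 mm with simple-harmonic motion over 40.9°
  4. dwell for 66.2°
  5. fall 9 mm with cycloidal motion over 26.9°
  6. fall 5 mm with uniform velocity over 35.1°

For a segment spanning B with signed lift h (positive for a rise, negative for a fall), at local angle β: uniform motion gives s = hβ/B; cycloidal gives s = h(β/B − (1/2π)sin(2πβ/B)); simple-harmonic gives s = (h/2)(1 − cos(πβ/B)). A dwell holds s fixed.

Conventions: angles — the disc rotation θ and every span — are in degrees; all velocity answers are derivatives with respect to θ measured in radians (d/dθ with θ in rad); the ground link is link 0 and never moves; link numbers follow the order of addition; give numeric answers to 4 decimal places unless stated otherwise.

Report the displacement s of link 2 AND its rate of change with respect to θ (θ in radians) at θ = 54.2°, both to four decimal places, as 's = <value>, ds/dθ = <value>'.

seg 1 [0°–41.7°] cycloidal, h=5: full span → s += 5 → s = 5.0000
seg 2 [41.7°–190.9°] simple-harmonic, h=-5: θ=54.2° here. β=12.5, B=149.2. -5/2·(1 − cos(π·0.0838)) = -0.0861 → s = 4.9139
velocity in seg [41.7°–190.9°] (simple-harmonic), θ in radians: β = 12.5° = 0.2182 rad, B = 149.2° = 2.6040 rad; ds/dθ = (πh/(2B)) sin(πβ/B) = (π·(-5)/(2·2.6040)) sin(π·0.0838) = -0.784709 mm/rad

s = 4.9139, ds/dθ = -0.7847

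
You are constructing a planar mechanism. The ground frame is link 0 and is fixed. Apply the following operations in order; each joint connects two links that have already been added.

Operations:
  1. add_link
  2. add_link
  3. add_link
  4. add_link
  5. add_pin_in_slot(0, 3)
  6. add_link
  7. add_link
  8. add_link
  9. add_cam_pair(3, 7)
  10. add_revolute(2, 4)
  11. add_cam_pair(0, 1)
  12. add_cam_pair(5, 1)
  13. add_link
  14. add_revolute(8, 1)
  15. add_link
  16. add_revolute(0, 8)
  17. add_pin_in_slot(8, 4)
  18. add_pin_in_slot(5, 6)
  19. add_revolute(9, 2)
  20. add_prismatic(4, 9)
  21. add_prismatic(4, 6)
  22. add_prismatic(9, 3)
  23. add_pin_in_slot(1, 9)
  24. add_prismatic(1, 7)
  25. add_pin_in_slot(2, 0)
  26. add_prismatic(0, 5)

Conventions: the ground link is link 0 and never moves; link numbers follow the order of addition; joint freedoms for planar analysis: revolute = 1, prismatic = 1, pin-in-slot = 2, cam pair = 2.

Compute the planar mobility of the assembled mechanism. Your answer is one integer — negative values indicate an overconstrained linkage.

link 0 = ground. State L|J1|J2 = 1|0|0
+link1  2|0|0
+link2  3|0|0
+link3  4|0|0
+link4  5|0|0
PS(0,3) f=2→J2  5|0|1
+link5  6|0|1
+link6  7|0|1
+link7  8|0|1
C(3,7) f=2→J2  8|0|2
R(2,4) f=1→J1  8|1|2
C(0,1) f=2→J2  8|1|3
C(5,1) f=2→J2  8|1|4
+link8  9|1|4
R(8,1) f=1→J1  9|2|4
+link9  10|2|4
R(0,8) f=1→J1  10|3|4
PS(8,4) f=2→J2  10|3|5
PS(5,6) f=2→J2  10|3|6
R(9,2) f=1→J1  10|4|6
P(4,9) f=1→J1  10|5|6
P(4,6) f=1→J1  10|6|6
P(9,3) f=1→J1  10|7|6
PS(1,9) f=2→J2  10|7|7
P(1,7) f=1→J1  10|8|7
PS(2,0) f=2→J2  10|8|8
P(0,5) f=1→J1  10|9|8
M = 3(10−1)−2·9−8 = 27−18−8 = 1

M = 1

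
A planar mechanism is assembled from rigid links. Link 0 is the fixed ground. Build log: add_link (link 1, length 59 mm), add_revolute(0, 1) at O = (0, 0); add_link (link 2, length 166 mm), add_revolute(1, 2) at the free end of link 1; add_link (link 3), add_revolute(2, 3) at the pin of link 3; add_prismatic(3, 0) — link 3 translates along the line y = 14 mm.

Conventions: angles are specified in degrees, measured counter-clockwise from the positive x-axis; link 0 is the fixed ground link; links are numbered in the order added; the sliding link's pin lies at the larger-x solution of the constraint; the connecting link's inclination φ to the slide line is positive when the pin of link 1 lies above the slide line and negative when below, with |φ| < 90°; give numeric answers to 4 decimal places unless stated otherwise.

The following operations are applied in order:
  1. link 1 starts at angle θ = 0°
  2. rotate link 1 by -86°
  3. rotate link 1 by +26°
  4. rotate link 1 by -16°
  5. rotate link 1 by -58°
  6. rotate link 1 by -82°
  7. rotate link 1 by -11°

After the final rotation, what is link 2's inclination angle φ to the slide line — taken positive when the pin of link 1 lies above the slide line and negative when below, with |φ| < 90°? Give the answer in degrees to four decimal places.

geometry: r = 59 mm, L = 166 mm, e = 14 mm; θ starts at 0°
rotate link 1 by -86°: θ ← 0° -86° = -86°
rotate link 1 by +26°: θ ← -86° +26° = -60°
rotate link 1 by -16°: θ ← -60° -16° = -76°
rotate link 1 by -58°: θ ← -76° -58° = -134°
rotate link 1 by -82°: θ ← -134° -82° = -216°
rotate link 1 by -11°: θ ← -216° -11° = -227°
h = r sin θ − e = 43.149868 − 14 = 29.149868
sin φ = h / L = 29.149868 / 166 = 0.17560162
φ = arcsin(0.17560162) = 10.113670°

10.1137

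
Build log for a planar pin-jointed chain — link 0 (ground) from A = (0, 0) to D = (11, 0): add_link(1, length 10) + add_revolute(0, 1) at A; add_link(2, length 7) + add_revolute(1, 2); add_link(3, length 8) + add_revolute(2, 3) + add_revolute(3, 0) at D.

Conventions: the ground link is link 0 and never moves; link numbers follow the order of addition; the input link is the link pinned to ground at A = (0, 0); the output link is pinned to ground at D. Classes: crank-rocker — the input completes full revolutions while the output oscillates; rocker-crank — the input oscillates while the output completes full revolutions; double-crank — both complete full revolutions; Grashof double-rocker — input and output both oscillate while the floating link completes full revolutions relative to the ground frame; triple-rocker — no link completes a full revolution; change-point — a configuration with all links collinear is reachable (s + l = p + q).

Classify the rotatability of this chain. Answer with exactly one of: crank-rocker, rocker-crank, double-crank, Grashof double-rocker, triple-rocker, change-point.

lengths: ground=11, input=10, coupler=7, output=8
sorted: s=7 (shortest), l=11 (longest), p+q=18
s + l = 18 vs p + q = 18
s + l = p + q → change-point (collinear configuration reachable)

change-point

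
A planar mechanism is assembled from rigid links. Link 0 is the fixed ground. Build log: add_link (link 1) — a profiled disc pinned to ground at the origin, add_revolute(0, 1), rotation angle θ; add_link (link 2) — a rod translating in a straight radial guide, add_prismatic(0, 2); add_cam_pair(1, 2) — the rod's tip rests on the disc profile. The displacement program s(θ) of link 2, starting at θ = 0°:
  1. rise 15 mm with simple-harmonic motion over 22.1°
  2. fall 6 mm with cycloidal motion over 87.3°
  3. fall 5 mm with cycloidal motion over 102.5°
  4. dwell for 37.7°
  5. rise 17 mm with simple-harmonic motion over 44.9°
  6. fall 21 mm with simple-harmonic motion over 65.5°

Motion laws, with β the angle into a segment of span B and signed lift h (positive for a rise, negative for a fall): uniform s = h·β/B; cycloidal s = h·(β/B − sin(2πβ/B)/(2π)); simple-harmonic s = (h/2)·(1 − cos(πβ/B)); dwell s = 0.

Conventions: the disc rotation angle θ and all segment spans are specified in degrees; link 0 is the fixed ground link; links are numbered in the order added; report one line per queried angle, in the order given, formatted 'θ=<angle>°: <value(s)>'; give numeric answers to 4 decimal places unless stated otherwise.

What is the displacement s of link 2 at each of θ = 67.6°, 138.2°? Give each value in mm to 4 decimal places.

seg 1 [0°–22.1°] simple-harmonic, h=15: full span → s += 15 → s = 15.0000
seg 2 [22.1°–109.4°] cycloidal, h=-6: θ=67.6° here. β=45.5, B=87.3. -6·(0.5212 − sin(2π·0.5212)/(2π)) = -3.2539 → s = 11.7461
seg 2 [22.1°–109.4°] cycloidal, h=-6: full span → s += -6 → s = 9.0000
seg 3 [109.4°–211.9°] cycloidal, h=-5: θ=138.2° here. β=28.8, B=102.5. -5·(0.2810 − sin(2π·0.2810)/(2π)) = -0.6241 → s = 8.3759

θ=67.6°: 11.7461
θ=138.2°: 8.3759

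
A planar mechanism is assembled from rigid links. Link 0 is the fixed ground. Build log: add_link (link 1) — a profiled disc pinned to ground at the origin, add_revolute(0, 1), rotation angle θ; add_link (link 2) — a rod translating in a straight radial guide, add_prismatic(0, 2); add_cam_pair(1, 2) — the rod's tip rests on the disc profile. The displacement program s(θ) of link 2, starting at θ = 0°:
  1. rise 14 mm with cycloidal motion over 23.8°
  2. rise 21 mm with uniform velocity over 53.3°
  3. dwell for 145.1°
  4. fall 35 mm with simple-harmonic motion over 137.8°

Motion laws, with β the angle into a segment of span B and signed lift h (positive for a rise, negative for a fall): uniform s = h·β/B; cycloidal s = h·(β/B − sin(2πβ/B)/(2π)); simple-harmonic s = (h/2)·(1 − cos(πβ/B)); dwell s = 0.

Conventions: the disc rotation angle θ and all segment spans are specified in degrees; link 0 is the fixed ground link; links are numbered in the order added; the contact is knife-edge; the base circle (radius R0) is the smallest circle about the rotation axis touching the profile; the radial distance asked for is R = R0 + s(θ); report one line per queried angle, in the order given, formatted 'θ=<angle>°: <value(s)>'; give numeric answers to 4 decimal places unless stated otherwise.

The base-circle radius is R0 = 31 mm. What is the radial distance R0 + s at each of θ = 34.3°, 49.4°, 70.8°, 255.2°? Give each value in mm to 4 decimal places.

seg 1 [0°–23.8°] cycloidal, h=14: full span → s += 14 → s = 14.0000
seg 2 [23.8°–77.1°] uniform, h=21: θ=34.3° here. β=10.5, B=53.3. 21·10.5/53.3 = 4.1370 → s = 18.1370
seg 2 [23.8°–77.1°] uniform, h=21: θ=49.4° here. β=25.6, B=53.3. 21·25.6/53.3 = 10.0863 → s = 24.0863
seg 2 [23.8°–77.1°] uniform, h=21: θ=70.8° here. β=47, B=53.3. 21·47/53.3 = 18.5178 → s = 32.5178
seg 2 [23.8°–77.1°] uniform, h=21: full span → s += 21 → s = 35.0000
seg 3 [77.1°–222.2°] dwell: s stays 35.0000
seg 4 [222.2°–360°] simple-harmonic, h=-35: θ=255.2° here. β=33, B=137.8. -35/2·(1 − cos(π·0.2395)) = -4.7234 → s = 30.2766
θ=34.3°: R = R0 + s = 31 + 18.1370 = 49.1370
θ=49.4°: R = R0 + s = 31 + 24.0863 = 55.0863
θ=70.8°: R = R0 + s = 31 + 32.5178 = 63.5178
θ=255.2°: R = R0 + s = 31 + 30.2766 = 61.2766

θ=34.3°: 49.1370
θ=49.4°: 55.0863
θ=70.8°: 63.5178
θ=255.2°: 61.2766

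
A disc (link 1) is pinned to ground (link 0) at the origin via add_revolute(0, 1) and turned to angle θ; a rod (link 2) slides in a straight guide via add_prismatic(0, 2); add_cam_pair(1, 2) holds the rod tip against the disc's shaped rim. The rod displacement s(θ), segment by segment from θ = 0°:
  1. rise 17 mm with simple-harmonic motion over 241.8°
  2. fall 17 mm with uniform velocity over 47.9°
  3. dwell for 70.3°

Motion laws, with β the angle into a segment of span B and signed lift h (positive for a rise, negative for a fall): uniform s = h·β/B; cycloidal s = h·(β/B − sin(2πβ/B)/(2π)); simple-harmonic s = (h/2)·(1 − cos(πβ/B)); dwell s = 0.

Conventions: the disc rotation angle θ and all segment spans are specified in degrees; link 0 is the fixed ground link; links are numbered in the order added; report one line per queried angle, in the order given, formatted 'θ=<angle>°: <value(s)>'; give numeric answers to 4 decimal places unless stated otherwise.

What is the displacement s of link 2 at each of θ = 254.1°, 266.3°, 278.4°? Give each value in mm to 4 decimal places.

segment 1 (0° to 241.8°, simple-harmonic, h = 17) is passed completely: s = 0.0000 + (17) = 17.0000
θ = 254.1° falls in segment 2 (241.8° to 289.7°, uniform, h = -17): β = 254.1 − 241.8 = 12.3°, B = 47.9°; Δs = -17·12.3/47.9 = -4.3653; s = 17.0000 − 4.3653 = 12.6347
θ = 266.3° falls in segment 2 (241.8° to 289.7°, uniform, h = -17): β = 266.3 − 241.8 = 24.5°, B = 47.9°; Δs = -17·24.5/47.9 = -8.6952; s = 17.0000 − 8.6952 = 8.3048
θ = 278.4° falls in segment 2 (241.8° to 289.7°, uniform, h = -17): β = 278.4 − 241.8 = 36.6°, B = 47.9°; Δs = -17·36.6/47.9 = -12.9896; s = 17.0000 − 12.9896 = 4.0104

θ=254.1°: 12.6347
θ=266.3°: 8.3048
θ=278.4°: 4.0104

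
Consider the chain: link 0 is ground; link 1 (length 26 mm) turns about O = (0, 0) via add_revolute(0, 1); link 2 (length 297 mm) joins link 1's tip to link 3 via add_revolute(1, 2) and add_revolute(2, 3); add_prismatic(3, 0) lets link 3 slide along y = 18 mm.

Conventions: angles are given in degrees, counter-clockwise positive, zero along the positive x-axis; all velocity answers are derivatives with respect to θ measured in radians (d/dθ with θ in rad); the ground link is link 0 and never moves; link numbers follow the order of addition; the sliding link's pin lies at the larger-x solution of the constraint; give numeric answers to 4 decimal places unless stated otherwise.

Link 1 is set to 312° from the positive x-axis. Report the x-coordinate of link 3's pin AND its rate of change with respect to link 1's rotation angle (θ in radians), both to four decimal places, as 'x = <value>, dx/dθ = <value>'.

geometry: r = 26 mm, L = 297 mm, e = 18 mm
crank pin P = (r cos θ, r sin θ) = (17.397396, -19.321765)
h = r sin θ − e = -19.321765 − 18 = -37.321765
x = r cos θ + √(L² − h²) = 17.397396 + 294.645695 = 312.043091
dx/dθ = −r sin θ − h·r cos θ/√(L² − h²) (θ in radians; h = -37.321765) = 21.525434

x = 312.0431, dx/dθ = 21.5254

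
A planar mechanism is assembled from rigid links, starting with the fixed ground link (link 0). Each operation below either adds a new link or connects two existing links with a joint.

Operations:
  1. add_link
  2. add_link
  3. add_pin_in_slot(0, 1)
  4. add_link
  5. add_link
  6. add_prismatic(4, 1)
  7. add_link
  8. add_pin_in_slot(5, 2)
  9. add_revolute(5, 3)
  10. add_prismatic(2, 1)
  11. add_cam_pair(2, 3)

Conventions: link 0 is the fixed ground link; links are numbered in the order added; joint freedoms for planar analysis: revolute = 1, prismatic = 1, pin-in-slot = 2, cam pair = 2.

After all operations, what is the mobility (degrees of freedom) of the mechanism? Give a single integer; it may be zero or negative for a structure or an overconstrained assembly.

ground; <1,0,0>
#1 <2,0,0>
#2 <3,0,0>
PS:0↔1 J2 <3,0,1>
#3 <4,0,1>
#4 <5,0,1>
P:4↔1 J1 <5,1,1>
#5 <6,1,1>
PS:5↔2 J2 <6,1,2>
R:5↔3 J1 <6,2,2>
P:2↔1 J1 <6,3,2>
C:2↔3 J2 <6,3,3>
3×5 − 2×3 − 1×3 = 6

M = 6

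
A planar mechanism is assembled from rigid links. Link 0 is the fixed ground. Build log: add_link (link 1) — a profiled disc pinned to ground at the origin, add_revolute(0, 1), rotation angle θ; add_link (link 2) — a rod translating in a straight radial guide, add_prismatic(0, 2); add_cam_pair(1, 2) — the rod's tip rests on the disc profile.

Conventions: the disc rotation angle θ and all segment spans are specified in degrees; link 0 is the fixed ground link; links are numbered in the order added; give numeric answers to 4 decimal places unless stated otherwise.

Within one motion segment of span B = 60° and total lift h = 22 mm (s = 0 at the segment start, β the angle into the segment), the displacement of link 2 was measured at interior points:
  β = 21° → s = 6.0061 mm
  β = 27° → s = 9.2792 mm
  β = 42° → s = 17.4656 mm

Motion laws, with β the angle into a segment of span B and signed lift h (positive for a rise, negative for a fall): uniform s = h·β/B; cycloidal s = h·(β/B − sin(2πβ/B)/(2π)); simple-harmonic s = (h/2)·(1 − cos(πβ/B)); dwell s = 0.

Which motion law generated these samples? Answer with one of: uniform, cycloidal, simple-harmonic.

candidates at β/B = r: uniform s = h·r (linear in β); cycloidal s = h·(r − sin(2πr)/(2π)); simple-harmonic s = (h/2)(1 − cos(πr))
β=21°: printed 6.0061 | uniform 7.7000, cycloidal 4.8673, simple-harmonic 6.0061
β=27°: printed 9.2792 | uniform 9.9000, cycloidal 8.8180, simple-harmonic 9.2792
β=42°: printed 17.4656 | uniform 15.4000, cycloidal 18.7300, simple-harmonic 17.4656
only one law matches every sample → simple-harmonic

simple-harmonic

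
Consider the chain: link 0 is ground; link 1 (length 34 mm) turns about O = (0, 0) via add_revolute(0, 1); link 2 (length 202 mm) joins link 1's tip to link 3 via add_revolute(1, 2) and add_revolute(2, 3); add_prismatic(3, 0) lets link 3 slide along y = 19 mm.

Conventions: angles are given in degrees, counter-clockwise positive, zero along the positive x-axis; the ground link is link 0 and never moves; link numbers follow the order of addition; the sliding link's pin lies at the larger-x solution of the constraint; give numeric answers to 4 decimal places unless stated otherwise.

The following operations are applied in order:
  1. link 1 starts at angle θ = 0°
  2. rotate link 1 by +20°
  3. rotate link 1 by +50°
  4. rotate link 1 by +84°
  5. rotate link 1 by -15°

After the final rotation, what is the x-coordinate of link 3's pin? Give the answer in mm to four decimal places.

geometry: r = 34 mm, L = 202 mm, e = 19 mm; θ starts at 0°
rotate link 1 by +20°: θ ← 0° +20° = 20°
rotate link 1 by +50°: θ ← 20° +50° = 70°
rotate link 1 by +84°: θ ← 70° +84° = 154°
rotate link 1 by -15°: θ ← 154° -15° = 139°
crank pin P = (r cos θ, r sin θ) = (-25.660126, 22.306007)
h = r sin θ − e = 22.306007 − 19 = 3.306007
x = r cos θ + √(L² − h²) = -25.660126 + 201.972945 = 176.312819

176.3128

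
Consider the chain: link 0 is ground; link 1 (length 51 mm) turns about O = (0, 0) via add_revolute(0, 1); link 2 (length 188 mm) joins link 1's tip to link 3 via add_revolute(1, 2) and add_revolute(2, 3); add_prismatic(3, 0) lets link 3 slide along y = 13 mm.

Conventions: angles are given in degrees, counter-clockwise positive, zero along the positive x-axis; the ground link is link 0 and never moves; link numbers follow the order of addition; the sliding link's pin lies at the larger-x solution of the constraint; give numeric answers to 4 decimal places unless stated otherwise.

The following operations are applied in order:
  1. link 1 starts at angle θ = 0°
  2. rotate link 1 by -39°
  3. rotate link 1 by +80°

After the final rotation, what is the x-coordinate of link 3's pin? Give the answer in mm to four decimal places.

geometry: r = 51 mm, L = 188 mm, e = 13 mm; θ starts at 0°
rotate link 1 by -39°: θ ← 0° -39° = -39°
rotate link 1 by +80°: θ ← -39° +80° = 41°
crank pin P = (r cos θ, r sin θ) = (38.490189, 33.459010)
h = r sin θ − e = 33.459010 − 13 = 20.459010
x = r cos θ + √(L² − h²) = 38.490189 + 186.883463 = 225.373652

225.3737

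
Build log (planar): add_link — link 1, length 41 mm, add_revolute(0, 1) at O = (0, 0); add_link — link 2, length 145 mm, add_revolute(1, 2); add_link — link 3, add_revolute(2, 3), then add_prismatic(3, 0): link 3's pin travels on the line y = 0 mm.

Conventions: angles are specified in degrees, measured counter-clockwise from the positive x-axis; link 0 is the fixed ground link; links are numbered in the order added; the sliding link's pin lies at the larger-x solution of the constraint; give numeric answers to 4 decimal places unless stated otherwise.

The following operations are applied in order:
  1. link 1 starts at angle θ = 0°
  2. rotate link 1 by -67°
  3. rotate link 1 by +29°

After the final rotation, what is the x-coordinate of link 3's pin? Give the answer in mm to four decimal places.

geometry: r = 41 mm, L = 145 mm, e = 0 mm; θ starts at 0°
rotate link 1 by -67°: θ ← 0° -67° = -67°
rotate link 1 by +29°: θ ← -67° +29° = -38°
crank pin P = (r cos θ, r sin θ) = (32.308441, -25.242120)
h = r sin θ − e = -25.242120 − 0 = -25.242120
x = r cos θ + √(L² − h²) = 32.308441 + 142.785977 = 175.094418

175.0944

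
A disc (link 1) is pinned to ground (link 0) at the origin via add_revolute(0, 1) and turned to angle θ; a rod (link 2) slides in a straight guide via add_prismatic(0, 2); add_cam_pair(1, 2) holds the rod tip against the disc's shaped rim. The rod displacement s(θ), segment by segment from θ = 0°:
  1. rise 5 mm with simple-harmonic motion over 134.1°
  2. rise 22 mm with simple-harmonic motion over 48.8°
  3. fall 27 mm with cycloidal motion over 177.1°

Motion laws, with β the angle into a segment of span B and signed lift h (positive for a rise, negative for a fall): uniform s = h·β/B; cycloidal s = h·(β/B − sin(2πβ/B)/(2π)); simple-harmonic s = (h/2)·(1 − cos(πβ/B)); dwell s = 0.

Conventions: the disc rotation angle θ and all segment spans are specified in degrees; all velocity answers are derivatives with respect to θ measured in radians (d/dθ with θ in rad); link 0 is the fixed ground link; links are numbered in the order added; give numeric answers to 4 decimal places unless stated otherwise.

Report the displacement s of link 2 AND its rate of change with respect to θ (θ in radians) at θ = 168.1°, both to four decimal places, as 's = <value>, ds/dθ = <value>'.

segment 1 (0° to 134.1°, simple-harmonic, h = 5) is passed completely: s = 0.0000 + (5) = 5.0000
θ = 168.1° falls in segment 2 (134.1° to 182.9°, simple-harmonic, h = 22): β = 168.1 − 134.1 = 34°, B = 48.8°; Δs = 22/2·(1 − cos(π·0.6967)) = 17.3736; s = 5.0000 + 17.3736 = 22.3736
velocity in seg [134.1°–182.9°] (simple-harmonic), θ in radians: β = 34° = 0.5934 rad, B = 48.8° = 0.8517 rad; ds/dθ = (πh/(2B)) sin(πβ/B) = (π·22/(2·0.8517)) sin(π·0.6967) = 33.068773 mm/rad

s = 22.3736, ds/dθ = 33.0688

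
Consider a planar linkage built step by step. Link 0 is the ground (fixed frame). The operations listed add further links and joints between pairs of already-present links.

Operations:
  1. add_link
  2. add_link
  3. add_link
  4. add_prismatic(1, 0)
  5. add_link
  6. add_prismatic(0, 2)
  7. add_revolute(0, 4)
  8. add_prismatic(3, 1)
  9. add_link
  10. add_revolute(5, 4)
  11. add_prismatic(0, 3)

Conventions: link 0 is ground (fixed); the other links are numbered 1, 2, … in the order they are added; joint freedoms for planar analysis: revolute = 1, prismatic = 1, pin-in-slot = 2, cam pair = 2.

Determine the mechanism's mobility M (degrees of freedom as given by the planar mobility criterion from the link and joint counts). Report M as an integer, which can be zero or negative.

(L,J1,J2)=(1,0,0); link0 fixed
link1: (2,0,0)
link2: (3,0,0)
link3: (4,0,0)
P 1-0 [J1]: (4,1,0)
link4: (5,1,0)
P 0-2 [J1]: (5,2,0)
R 0-4 [J1]: (5,3,0)
P 3-1 [J1]: (5,4,0)
link5: (6,4,0)
R 5-4 [J1]: (6,5,0)
P 0-3 [J1]: (6,6,0)
Grübler: 3·5 − 2·6 − 0 = 3

M = 3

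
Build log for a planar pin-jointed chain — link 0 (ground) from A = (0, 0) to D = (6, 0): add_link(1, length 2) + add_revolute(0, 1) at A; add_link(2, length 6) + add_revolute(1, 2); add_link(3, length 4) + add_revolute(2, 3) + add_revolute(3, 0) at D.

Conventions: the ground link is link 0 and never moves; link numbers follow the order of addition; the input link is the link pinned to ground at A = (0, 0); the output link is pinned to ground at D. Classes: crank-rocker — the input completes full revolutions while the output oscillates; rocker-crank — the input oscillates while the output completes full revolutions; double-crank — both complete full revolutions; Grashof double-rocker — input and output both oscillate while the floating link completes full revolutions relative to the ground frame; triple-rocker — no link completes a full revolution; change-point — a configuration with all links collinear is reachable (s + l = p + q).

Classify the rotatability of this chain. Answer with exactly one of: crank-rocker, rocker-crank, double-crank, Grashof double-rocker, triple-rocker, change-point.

lengths: ground=6, input=2, coupler=6, output=4
sorted: s=2 (shortest), l=6 (longest), p+q=10
s + l = 8 vs p + q = 10
s + l < p + q (Grashof) with shortest = input link → crank-rocker

crank-rocker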